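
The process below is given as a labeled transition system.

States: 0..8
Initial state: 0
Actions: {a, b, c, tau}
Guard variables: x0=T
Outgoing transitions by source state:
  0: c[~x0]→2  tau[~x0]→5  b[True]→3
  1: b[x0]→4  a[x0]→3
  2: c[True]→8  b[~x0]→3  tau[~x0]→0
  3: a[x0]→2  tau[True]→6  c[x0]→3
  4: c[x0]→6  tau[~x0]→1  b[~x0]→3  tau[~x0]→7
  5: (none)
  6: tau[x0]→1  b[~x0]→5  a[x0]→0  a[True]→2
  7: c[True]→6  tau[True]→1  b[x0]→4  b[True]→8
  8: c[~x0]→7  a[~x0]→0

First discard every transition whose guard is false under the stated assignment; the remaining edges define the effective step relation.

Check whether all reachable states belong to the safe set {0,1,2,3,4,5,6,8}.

Safe = {0,1,2,3,4,5,6,8}
Reach set: {0,1,2,3,4,6,8}
  0: safe
  1: safe
  2: safe
  3: safe
  4: safe
  6: safe
  8: safe

Answer: INVARIANT HOLDS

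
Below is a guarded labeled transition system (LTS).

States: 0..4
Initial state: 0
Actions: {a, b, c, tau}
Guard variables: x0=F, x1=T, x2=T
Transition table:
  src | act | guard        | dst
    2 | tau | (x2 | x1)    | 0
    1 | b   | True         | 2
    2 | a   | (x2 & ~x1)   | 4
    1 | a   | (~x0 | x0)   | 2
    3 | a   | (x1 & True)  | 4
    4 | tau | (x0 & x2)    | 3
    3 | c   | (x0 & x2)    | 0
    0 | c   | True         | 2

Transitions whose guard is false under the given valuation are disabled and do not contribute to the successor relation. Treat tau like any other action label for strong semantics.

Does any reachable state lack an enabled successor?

Reach set: {0,2}
  0: c→2  [1 exit(s)]
  2: tau→0  [1 exit(s)]

Answer: DEADLOCK-FREE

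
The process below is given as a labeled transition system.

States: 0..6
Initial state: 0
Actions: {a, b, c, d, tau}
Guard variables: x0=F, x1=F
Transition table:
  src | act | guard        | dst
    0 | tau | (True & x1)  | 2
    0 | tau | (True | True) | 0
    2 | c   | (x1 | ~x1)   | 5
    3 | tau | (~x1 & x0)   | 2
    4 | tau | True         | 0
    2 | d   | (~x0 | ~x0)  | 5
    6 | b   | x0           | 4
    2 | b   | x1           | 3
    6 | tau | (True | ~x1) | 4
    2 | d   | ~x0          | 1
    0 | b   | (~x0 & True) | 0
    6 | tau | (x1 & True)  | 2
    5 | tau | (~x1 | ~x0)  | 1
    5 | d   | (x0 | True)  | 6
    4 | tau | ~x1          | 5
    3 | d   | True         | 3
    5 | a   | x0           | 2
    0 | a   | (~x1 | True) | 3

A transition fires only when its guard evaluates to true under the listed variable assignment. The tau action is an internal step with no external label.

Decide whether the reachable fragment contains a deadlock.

R = {0,3}
  0: a→3  b→0  tau→0  [3 out]
  3: d→3  [1 out]

Answer: DEADLOCK-FREE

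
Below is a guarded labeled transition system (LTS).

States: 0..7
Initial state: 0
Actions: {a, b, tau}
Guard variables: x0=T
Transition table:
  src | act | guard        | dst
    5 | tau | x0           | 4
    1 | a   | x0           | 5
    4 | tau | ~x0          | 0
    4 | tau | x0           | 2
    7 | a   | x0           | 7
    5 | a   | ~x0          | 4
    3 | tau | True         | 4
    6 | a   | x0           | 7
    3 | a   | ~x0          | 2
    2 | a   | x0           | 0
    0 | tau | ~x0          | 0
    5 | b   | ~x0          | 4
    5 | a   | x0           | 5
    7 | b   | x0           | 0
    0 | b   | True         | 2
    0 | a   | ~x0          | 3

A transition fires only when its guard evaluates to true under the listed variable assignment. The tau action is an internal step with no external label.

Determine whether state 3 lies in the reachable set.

10 transition(s) survive guard evaluation.
L0 = {0}
L1 = {2}  cumulative {0,2}
Reachable = {0,2}

Answer: UNREACHABLE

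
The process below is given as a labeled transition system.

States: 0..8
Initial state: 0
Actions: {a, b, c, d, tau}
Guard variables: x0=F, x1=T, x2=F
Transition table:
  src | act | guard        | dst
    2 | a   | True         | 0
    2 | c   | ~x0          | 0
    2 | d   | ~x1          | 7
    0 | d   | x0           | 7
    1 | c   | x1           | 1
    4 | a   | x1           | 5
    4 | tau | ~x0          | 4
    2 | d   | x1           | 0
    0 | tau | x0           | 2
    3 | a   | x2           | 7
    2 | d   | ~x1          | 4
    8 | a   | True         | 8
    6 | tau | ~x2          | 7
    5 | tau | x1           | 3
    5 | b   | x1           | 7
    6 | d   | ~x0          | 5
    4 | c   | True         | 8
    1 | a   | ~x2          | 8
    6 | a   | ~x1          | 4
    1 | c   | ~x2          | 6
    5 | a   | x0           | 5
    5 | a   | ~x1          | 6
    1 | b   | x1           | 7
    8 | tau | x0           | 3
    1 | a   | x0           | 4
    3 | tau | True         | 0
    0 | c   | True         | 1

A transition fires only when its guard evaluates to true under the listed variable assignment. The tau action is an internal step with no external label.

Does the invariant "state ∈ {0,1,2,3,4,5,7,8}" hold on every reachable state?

Answer: INVARIANT VIOLATED at state 6

Trace:
Inv-set: {0,1,2,3,4,5,7,8}
Reachable = {0,1,3,5,6,7,8}
  0: ok
  1: ok
  3: ok
  5: ok
  6: ✗ unsafe
  7: ok
  8: ok
witness against invariant: c·c → 6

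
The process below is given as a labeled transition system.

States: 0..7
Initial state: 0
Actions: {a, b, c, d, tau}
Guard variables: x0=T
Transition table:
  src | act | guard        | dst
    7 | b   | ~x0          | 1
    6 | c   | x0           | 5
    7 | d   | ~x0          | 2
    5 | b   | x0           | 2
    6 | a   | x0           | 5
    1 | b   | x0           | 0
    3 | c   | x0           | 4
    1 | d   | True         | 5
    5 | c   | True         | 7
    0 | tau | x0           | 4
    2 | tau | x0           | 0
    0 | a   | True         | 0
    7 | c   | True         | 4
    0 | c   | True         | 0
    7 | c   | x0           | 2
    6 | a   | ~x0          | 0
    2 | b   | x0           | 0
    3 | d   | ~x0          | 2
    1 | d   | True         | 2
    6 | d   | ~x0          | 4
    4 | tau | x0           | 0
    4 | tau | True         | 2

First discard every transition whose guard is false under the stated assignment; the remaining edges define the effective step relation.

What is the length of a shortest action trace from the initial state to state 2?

Answer: 2

Trace:
Layered search for 2:
  depth 0: {0}
  depth 1: {4}
  depth 2: {2}
2 enters at depth 2; path tau·tau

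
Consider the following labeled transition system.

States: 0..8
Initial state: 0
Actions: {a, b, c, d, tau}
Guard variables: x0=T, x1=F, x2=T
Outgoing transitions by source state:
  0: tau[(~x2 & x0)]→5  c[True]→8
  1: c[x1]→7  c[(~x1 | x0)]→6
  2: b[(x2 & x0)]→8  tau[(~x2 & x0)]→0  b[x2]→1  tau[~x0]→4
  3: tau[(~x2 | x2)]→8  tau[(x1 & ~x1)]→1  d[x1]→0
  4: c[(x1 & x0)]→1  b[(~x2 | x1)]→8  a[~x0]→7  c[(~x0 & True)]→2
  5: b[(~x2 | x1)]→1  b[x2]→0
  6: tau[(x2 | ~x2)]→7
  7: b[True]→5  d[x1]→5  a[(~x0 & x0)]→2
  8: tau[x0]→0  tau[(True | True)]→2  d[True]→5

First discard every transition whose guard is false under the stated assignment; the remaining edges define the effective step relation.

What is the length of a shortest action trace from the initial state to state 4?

BFS to 4:
  L0 = {0}
  L1 = {8}
  L2 = {2,5}
  L3 = {1}
  L4 = {6}
  L5 = {7}
4 never appears.

Answer: UNREACHABLE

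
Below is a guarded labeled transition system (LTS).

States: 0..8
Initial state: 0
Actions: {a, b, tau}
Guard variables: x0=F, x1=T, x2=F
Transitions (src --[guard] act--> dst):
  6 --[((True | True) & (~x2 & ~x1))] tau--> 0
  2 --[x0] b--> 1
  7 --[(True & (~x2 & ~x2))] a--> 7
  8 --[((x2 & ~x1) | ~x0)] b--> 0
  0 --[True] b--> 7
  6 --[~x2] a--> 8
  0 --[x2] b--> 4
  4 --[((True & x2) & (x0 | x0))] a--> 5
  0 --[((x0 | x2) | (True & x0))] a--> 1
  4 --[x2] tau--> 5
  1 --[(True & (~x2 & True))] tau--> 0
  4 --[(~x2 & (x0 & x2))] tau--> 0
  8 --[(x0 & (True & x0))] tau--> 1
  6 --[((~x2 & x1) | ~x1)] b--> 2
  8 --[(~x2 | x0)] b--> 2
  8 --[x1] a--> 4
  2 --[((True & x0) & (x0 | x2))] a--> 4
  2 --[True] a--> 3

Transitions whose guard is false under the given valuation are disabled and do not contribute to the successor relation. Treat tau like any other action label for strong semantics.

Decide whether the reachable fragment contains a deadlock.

Reach set: {0,7}
  0: b→7  [1 exit(s)]
  7: a→7  [1 exit(s)]

Answer: DEADLOCK-FREE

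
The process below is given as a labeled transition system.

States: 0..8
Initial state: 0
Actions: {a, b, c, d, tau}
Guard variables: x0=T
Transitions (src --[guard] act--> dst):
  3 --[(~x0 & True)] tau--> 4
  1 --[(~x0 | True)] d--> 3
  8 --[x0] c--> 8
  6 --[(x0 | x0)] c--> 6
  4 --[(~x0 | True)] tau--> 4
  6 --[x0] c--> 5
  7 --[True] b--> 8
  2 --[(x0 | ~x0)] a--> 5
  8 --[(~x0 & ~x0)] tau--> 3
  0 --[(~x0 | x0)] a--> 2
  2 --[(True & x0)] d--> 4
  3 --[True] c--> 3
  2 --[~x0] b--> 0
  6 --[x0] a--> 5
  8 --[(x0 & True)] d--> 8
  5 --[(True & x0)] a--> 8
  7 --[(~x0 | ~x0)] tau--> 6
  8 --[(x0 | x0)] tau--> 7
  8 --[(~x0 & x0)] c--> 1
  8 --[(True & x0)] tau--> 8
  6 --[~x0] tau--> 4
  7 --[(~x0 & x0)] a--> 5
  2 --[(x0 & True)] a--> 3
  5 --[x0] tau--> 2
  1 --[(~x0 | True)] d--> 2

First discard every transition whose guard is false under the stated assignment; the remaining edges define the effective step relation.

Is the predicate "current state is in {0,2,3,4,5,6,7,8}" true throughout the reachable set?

Inv-set: {0,2,3,4,5,6,7,8}
R = {0,2,3,4,5,7,8}
  0: safe
  2: safe
  3: safe
  4: safe
  5: safe
  7: safe
  8: safe

Answer: INVARIANT HOLDS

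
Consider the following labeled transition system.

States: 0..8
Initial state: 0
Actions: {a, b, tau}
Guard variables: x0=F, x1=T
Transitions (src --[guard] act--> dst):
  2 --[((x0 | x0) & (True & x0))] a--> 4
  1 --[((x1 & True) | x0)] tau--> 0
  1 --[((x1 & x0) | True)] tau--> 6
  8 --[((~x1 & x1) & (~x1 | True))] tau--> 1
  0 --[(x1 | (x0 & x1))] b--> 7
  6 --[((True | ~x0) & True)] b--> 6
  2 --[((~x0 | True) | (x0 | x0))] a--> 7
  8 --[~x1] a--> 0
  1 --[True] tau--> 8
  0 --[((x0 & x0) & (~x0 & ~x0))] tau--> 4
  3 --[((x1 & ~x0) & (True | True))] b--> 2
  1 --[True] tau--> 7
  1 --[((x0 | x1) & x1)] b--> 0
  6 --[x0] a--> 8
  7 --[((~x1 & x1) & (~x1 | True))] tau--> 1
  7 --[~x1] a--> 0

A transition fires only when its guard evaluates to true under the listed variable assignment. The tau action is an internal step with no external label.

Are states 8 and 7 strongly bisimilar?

Refine partition for ~:
  π0 = {{0,1,2,3,4,5,6,7,8}}
  π1 = {{0,3,6},{1},{2},{4,5,7,8}}
  π2 = {{0},{1},{2},{3},{4,5,7,8},{6}}
6 equivalence class(es) (converged in 3)
8∈{4,5,7,8}, 7∈{4,5,7,8}

Answer: BISIMILAR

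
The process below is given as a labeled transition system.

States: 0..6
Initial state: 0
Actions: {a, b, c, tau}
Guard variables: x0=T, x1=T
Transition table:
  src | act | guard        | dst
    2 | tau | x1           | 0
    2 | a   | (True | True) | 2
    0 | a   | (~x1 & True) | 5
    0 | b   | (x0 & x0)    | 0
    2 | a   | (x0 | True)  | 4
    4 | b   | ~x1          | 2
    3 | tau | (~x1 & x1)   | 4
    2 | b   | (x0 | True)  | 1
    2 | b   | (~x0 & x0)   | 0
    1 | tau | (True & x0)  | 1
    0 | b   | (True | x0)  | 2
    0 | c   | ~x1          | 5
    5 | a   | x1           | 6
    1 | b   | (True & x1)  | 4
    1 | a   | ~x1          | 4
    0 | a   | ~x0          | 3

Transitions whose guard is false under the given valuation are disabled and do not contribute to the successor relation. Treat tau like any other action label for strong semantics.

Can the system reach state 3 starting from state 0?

After dropping false guards: 9 live edges.
L0 = {0}
L1 = {2}  cumulative {0,2}
L2 = {1,4}  cumulative {0,1,2,4}
Reach set: {0,1,2,4}

Answer: UNREACHABLE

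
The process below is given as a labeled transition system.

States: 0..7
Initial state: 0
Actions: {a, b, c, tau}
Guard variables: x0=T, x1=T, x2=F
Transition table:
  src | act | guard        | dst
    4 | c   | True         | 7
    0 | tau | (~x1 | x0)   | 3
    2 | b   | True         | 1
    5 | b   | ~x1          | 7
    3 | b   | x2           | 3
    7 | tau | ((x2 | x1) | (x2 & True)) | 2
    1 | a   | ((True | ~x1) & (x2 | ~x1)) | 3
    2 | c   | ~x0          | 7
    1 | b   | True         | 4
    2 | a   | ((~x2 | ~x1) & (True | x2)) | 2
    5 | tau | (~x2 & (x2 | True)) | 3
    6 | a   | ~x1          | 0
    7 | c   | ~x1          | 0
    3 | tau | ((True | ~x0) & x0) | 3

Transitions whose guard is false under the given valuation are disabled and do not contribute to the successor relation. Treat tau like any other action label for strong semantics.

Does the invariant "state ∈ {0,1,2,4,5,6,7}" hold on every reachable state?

Answer: INVARIANT VIOLATED at state 3

Trace:
Inv-set: {0,1,2,4,5,6,7}
Reach set: {0,3}
  0: safe
  3: VIOLATES
witness against invariant: tau → 3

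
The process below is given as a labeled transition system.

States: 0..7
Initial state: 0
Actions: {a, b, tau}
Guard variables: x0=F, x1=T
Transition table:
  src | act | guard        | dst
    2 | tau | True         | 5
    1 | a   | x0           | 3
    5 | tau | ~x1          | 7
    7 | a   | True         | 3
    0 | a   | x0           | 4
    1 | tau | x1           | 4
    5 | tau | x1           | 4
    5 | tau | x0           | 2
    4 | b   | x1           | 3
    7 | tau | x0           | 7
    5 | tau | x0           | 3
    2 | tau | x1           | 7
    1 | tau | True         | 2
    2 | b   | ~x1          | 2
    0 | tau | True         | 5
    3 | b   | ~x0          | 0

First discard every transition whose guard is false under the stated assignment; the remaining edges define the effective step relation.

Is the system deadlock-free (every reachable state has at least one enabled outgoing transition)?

Reachable = {0,3,4,5}
  0: tau→5  [deg 1]
  3: b→0  [deg 1]
  4: b→3  [deg 1]
  5: tau→4  [deg 1]

Answer: DEADLOCK-FREE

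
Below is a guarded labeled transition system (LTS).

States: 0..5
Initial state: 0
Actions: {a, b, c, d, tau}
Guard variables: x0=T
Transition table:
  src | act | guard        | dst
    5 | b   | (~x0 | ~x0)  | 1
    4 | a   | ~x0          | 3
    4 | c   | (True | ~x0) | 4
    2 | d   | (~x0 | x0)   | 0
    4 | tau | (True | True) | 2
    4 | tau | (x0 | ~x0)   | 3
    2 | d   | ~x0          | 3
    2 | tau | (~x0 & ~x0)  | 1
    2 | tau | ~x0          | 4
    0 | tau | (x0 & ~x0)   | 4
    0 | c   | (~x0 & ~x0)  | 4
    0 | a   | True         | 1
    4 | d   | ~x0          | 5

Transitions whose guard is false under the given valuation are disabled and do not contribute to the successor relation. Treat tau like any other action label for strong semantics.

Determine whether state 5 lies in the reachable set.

Answer: UNREACHABLE

Analysis:
5 transition(s) survive guard evaluation.
L0 = {0}
L1 = {1}  cumulative {0,1}
Reachable = {0,1}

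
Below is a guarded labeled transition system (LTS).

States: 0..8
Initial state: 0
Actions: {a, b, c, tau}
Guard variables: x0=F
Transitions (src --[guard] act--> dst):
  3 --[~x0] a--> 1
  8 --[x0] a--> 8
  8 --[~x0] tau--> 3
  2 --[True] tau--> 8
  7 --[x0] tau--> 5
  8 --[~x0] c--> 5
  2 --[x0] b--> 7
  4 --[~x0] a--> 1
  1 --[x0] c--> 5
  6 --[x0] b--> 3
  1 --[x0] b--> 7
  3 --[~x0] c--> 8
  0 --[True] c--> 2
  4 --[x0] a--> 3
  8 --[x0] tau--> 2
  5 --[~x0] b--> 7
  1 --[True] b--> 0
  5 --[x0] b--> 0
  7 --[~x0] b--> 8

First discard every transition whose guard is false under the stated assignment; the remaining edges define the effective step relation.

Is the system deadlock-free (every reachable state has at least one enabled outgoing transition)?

R = {0,1,2,3,5,7,8}
  0: c→2  [1 exit(s)]
  1: b→0  [1 exit(s)]
  2: tau→8  [1 exit(s)]
  3: a→1  c→8  [2 exit(s)]
  5: b→7  [1 exit(s)]
  7: b→8  [1 exit(s)]
  8: c→5  tau→3  [2 exit(s)]

Answer: DEADLOCK-FREE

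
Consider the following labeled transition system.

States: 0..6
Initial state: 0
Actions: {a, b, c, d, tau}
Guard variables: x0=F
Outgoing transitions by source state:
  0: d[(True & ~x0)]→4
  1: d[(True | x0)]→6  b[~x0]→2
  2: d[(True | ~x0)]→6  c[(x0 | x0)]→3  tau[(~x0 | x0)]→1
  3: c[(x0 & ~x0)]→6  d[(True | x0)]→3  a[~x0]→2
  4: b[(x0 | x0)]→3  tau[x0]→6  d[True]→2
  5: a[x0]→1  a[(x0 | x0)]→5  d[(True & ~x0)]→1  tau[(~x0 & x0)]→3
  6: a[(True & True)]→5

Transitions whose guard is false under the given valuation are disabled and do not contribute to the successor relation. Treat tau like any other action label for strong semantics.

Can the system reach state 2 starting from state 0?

Answer: REACHABLE

Analysis:
After dropping false guards: 10 live edges.
depth 0: {0}
depth 1: {4}  now seen {0,4}
depth 2: {2}  now seen {0,2,4}
depth 3: {1,6}  now seen {0,1,2,4,6}
depth 4: {5}  now seen {0,1,2,4,5,6}
R = {0,1,2,4,5,6}
witness 2: d·d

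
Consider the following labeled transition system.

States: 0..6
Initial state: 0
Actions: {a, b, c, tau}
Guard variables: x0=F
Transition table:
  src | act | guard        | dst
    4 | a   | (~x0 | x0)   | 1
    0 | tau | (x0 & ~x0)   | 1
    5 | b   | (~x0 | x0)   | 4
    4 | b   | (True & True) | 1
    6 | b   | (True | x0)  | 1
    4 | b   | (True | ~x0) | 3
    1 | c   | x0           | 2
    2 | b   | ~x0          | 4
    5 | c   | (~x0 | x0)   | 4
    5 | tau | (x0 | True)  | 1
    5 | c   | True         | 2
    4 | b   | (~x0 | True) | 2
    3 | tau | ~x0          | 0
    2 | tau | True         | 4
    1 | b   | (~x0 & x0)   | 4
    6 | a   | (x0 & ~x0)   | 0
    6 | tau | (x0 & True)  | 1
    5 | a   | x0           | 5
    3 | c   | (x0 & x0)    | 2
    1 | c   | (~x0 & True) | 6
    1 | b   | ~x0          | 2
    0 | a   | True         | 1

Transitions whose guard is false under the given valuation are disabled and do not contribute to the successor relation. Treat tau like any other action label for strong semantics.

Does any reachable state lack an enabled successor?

Answer: DEADLOCK-FREE

Working:
R = {0,1,2,3,4,6}
  0: a→1  [1 out]
  1: b→2  c→6  [2 out]
  2: b→4  tau→4  [2 out]
  3: tau→0  [1 out]
  4: a→1  b→1  b→2  b→3  [4 out]
  6: b→1  [1 out]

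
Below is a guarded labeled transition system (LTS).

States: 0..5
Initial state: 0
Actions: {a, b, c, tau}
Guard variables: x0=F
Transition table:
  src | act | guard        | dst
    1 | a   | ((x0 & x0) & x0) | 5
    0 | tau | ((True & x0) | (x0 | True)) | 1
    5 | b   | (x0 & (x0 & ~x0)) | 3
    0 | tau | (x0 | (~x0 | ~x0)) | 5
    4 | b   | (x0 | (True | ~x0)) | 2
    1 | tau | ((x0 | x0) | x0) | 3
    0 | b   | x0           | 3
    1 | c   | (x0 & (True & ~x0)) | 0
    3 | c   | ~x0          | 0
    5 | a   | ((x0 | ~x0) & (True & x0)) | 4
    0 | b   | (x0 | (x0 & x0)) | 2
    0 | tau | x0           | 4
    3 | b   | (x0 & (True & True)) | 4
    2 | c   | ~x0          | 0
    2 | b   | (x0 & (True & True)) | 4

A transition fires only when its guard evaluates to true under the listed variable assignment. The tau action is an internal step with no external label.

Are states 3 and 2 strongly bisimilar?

Answer: BISIMILAR

Trace:
Refine partition for ~:
  round 0: {{0,1,2,3,4,5}}
  round 1: {{0},{1,5},{2,3},{4}}
Fixed point at round 2; 4 class(es).
class of 3: {2,3}; class of 2: {2,3}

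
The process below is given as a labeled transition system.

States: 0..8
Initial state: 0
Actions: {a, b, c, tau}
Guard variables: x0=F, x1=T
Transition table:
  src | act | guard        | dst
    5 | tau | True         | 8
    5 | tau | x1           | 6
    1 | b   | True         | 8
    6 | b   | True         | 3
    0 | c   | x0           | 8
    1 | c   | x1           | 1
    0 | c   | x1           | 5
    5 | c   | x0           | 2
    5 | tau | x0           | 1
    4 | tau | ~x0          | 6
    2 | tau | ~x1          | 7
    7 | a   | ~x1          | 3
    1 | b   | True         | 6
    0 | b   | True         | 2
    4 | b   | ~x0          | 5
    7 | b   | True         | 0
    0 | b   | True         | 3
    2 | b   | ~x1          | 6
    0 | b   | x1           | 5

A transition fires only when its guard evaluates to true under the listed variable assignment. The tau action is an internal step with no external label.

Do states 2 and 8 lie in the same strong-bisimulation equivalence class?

Bisimulation quotient by refinement:
  round 0: {{0,1,2,3,4,5,6,7,8}}
  round 1: {{0,1},{2,3,8},{4},{5},{6,7}}
  round 2: {{0},{1},{2,3,8},{4},{5},{6},{7}}
stable after 3 split(s): 7 block(s)
2∈{2,3,8}, 8∈{2,3,8}

Answer: BISIMILAR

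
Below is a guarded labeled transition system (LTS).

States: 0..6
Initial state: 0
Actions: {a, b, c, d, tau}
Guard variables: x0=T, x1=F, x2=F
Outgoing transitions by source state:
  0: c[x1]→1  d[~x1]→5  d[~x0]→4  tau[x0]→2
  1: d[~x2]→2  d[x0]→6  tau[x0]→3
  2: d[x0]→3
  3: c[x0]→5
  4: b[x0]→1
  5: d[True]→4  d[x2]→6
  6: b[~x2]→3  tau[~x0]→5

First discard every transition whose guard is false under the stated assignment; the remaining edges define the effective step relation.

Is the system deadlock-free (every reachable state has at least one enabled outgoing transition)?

Answer: DEADLOCK-FREE

Trace:
Reach set: {0,1,2,3,4,5,6}
  0: d→5  tau→2  [2 out]
  1: d→2  d→6  tau→3  [3 out]
  2: d→3  [1 out]
  3: c→5  [1 out]
  4: b→1  [1 out]
  5: d→4  [1 out]
  6: b→3  [1 out]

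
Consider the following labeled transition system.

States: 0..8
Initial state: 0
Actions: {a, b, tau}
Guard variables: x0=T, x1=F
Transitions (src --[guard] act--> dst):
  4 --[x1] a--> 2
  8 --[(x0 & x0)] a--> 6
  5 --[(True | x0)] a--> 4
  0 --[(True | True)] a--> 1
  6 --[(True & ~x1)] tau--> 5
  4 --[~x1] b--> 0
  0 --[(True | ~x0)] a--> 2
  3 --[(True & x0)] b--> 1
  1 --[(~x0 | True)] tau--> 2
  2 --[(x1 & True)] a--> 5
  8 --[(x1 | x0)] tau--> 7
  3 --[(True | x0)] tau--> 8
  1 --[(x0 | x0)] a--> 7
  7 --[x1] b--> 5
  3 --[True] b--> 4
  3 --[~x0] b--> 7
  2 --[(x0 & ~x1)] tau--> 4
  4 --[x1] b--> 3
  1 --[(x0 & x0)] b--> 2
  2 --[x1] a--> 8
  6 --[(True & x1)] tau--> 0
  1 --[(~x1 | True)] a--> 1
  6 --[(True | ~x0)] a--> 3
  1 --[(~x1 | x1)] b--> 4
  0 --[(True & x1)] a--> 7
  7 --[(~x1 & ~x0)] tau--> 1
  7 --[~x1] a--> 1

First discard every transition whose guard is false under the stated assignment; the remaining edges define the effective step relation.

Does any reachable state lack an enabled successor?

R = {0,1,2,4,7}
  0: a→1  a→2  [2 exit(s)]
  1: a→1  a→7  b→2  b→4  tau→2  [5 exit(s)]
  2: tau→4  [1 exit(s)]
  4: b→0  [1 exit(s)]
  7: a→1  [1 exit(s)]

Answer: DEADLOCK-FREE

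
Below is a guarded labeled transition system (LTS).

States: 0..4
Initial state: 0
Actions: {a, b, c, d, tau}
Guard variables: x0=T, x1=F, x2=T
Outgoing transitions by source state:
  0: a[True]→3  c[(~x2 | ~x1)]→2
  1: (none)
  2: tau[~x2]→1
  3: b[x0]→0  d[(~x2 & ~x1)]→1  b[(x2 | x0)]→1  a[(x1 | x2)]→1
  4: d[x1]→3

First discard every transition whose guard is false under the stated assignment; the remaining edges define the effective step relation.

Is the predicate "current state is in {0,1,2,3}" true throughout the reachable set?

Answer: INVARIANT HOLDS

Analysis:
Safe = {0,1,2,3}
Reach set: {0,1,2,3}
  0: safe
  1: safe
  2: safe
  3: safe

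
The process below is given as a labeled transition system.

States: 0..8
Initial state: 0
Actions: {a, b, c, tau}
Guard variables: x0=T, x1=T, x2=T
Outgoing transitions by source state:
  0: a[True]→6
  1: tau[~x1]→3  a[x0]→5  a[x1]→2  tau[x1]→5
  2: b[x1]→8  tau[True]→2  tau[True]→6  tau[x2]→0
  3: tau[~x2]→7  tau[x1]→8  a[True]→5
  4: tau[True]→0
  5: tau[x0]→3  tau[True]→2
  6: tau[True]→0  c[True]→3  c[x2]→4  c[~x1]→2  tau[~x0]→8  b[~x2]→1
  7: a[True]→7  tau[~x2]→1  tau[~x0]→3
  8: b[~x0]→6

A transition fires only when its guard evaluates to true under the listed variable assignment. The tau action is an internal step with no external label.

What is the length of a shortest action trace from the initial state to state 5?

Layered search for 5:
  Layer 0: {0}
  Layer 1: {6}
  Layer 2: {3,4}
  Layer 3: {5,8}
depth(5)=3, e.g. a·c·a

Answer: 3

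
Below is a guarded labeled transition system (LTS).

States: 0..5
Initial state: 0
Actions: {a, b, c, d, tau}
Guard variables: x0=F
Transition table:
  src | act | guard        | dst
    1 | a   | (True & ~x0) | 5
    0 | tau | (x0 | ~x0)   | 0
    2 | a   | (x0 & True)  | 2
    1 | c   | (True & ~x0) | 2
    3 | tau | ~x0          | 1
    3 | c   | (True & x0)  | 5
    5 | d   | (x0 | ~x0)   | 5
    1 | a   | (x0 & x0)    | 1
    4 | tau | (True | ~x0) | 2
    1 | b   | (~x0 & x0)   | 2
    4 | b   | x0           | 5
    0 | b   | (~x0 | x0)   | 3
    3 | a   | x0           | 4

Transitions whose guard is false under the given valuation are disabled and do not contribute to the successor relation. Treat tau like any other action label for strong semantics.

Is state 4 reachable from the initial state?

Answer: UNREACHABLE

Trace:
Guard filter leaves 7 enabled edge(s).
Layer 0: {0}
Layer 1: {3}  total {0,3}
Layer 2: {1}  total {0,1,3}
Layer 3: {2,5}  total {0,1,2,3,5}
Reach set: {0,1,2,3,5}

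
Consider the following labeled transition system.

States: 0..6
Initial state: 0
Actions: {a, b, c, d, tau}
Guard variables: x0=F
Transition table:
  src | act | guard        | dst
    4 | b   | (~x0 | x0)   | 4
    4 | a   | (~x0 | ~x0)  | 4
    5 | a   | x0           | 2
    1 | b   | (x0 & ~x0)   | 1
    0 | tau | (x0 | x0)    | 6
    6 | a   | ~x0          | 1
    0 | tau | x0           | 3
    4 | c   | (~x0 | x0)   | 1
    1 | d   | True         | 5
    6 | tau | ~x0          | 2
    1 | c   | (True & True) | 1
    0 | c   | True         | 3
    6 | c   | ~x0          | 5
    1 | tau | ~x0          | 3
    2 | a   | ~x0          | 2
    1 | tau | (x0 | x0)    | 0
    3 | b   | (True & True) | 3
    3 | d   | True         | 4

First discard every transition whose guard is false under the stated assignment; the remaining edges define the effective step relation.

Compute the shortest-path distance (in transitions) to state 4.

Answer: 2

Analysis:
BFS to 4:
  depth 0: {0}
  depth 1: {3}
  depth 2: {4}
first hit 4 at d=2 via c·d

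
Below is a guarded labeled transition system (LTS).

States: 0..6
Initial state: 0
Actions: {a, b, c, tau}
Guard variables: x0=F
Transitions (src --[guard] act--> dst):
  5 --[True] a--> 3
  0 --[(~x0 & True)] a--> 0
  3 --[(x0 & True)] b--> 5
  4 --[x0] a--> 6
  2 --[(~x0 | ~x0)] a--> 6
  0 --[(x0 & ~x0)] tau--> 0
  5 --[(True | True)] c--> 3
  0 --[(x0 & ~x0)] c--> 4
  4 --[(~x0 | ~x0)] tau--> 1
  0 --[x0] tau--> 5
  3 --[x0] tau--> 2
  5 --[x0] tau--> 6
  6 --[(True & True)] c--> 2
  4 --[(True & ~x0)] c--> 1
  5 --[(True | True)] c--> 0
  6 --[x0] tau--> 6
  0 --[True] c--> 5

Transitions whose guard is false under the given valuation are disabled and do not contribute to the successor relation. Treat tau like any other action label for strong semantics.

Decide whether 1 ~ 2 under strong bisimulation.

Answer: NOT BISIMILAR

Trace:
Bisimulation quotient by refinement:
  P[0] = {{0,1,2,3,4,5,6}}
  P[1] = {{0,5},{1,3},{2},{4},{6}}
  P[2] = {{0},{1,3},{2},{4},{5},{6}}
stable after 3 split(s): 6 block(s)
class of 1: {1,3}; class of 2: {2}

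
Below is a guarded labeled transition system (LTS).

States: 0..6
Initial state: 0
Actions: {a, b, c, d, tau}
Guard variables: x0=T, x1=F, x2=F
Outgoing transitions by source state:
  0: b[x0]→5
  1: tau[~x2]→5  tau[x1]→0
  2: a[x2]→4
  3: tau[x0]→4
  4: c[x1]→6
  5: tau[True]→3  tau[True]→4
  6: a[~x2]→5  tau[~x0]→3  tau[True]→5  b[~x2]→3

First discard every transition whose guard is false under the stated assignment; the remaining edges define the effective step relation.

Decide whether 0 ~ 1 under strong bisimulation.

Answer: NOT BISIMILAR

Trace:
Refine partition for ~:
  P[0] = {{0,1,2,3,4,5,6}}
  P[1] = {{0},{1,3,5},{2,4},{6}}
  P[2] = {{0},{1},{2,4},{3},{5},{6}}
stable after 3 split(s): 6 block(s)
class of 0: {0}; class of 1: {1}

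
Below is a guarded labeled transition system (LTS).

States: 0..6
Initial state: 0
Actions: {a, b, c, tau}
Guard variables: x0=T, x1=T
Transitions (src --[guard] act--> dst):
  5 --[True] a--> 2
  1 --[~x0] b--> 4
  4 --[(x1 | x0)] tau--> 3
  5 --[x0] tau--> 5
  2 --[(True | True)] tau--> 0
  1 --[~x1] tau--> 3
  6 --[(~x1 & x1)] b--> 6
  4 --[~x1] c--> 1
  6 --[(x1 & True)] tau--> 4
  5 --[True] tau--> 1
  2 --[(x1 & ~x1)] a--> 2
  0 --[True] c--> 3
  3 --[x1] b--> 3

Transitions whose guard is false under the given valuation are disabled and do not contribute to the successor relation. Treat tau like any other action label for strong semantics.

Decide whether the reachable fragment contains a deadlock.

Answer: DEADLOCK-FREE

Working:
Reach set: {0,3}
  0: c→3  [1 exit(s)]
  3: b→3  [1 exit(s)]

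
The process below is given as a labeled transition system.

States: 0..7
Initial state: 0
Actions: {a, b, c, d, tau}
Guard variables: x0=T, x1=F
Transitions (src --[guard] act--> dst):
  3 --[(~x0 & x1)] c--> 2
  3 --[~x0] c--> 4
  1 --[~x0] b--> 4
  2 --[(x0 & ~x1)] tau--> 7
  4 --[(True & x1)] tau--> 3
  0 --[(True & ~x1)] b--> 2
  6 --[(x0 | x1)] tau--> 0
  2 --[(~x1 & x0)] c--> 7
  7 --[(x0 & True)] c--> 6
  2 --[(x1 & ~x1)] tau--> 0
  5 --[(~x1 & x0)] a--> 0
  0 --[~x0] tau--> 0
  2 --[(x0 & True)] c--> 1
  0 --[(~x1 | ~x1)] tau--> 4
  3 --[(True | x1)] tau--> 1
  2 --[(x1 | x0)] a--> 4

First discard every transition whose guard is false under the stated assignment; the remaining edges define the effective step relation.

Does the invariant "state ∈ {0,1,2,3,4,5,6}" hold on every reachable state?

Inv-set: {0,1,2,3,4,5,6}
Reachable = {0,1,2,4,6,7}
  0: ok
  1: ok
  2: ok
  4: ok
  6: ok
  7: ✗ unsafe
counterexample path to 7: b·tau

Answer: INVARIANT VIOLATED at state 7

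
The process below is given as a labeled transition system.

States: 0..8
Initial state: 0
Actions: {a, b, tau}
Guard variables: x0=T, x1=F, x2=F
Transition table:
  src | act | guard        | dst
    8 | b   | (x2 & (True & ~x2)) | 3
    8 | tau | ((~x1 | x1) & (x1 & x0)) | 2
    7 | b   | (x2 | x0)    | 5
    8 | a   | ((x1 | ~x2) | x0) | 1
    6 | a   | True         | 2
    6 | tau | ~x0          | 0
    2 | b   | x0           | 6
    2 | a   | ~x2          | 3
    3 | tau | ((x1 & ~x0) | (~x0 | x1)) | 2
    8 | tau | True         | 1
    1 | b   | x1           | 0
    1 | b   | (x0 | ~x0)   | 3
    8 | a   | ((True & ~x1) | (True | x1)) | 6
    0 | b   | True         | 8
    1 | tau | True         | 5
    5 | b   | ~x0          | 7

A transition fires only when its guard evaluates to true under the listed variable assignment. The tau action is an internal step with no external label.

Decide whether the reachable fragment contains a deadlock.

R = {0,1,2,3,5,6,8}
  0: b→8  [1 out]
  1: b→3  tau→5  [2 out]
  2: a→3  b→6  [2 out]
  3: ∅  [no exit]
  5: ∅  [no exit]
  6: a→2  [1 out]
  8: a→1  a→6  tau→1  [3 out]
Path to 3: b·a·b

Answer: DEADLOCK at state 3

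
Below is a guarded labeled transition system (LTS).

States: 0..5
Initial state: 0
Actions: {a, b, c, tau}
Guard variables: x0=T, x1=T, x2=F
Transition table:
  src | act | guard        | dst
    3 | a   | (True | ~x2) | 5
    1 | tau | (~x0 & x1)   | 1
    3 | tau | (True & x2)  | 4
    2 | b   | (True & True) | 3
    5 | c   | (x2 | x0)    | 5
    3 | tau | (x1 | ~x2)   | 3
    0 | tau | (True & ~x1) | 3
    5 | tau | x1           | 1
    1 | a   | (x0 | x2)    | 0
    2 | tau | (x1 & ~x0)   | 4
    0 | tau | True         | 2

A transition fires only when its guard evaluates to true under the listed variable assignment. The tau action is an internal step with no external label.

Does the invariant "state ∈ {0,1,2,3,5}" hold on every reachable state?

Safe = {0,1,2,3,5}
Reachable = {0,1,2,3,5}
  0: ok
  1: ok
  2: ok
  3: ok
  5: ok

Answer: INVARIANT HOLDS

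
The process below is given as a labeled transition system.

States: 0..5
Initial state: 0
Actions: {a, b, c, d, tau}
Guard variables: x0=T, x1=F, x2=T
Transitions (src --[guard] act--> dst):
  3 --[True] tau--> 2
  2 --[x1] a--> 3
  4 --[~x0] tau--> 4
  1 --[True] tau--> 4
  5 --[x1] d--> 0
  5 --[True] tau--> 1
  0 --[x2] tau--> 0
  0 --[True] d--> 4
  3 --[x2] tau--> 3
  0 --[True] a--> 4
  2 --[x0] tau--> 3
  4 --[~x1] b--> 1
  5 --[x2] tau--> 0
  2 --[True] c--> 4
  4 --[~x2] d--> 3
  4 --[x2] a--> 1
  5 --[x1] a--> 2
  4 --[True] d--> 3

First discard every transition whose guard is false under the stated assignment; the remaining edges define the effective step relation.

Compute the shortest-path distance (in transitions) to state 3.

Answer: 2

Trace:
Layered search for 3:
  Layer 0: {0}
  Layer 1: {4}
  Layer 2: {1,3}
3 enters at depth 2; path a·d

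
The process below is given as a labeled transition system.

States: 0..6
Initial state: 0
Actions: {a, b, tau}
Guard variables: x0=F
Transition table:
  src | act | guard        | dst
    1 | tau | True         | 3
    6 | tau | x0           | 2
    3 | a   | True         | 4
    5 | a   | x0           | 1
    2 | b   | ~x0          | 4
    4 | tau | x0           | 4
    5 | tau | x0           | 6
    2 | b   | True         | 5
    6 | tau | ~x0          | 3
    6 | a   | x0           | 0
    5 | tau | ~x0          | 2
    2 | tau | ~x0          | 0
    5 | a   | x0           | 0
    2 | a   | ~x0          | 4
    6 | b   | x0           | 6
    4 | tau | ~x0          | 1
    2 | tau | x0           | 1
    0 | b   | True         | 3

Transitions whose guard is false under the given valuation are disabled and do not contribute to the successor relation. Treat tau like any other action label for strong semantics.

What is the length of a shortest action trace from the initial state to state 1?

Layered search for 1:
  L0 = {0}
  L1 = {3}
  L2 = {4}
  L3 = {1}
1 enters at depth 3; path b·a·tau

Answer: 3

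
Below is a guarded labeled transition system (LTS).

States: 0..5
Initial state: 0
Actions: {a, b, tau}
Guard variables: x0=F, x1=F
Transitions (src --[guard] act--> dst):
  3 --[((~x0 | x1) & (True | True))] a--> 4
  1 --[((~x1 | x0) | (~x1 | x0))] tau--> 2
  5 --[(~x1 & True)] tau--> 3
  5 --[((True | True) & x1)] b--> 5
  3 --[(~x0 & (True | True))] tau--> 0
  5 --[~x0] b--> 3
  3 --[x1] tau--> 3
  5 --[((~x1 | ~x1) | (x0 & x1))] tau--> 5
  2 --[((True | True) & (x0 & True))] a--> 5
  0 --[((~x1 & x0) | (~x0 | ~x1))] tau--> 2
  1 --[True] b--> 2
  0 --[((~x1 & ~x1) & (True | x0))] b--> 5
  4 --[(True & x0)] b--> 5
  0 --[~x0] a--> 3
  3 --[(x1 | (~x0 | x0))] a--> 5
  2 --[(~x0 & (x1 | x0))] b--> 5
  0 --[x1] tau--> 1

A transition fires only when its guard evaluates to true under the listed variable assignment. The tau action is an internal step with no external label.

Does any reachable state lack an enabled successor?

Reach set: {0,2,3,4,5}
  0: a→3  b→5  tau→2  [3 out]
  2: ∅  [no exit]
  3: a→4  a→5  tau→0  [3 out]
  4: ∅  [no exit]
  5: b→3  tau→3  tau→5  [3 out]
Path to 2: tau

Answer: DEADLOCK at state 2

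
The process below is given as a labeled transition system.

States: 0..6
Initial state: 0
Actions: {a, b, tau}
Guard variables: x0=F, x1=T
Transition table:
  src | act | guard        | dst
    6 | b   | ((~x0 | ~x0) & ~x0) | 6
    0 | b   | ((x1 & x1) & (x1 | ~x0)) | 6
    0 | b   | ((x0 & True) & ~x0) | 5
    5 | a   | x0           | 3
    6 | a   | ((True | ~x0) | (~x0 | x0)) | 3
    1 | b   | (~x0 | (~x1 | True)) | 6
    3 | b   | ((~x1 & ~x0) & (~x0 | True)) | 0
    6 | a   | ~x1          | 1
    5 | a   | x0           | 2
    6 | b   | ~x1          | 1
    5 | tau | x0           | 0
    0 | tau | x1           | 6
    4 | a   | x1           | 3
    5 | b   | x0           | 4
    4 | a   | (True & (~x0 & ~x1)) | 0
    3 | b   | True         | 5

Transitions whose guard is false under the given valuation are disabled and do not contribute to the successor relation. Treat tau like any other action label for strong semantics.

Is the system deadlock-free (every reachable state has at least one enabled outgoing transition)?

Answer: DEADLOCK at state 5

Trace:
Reach set: {0,3,5,6}
  0: b→6  tau→6  [deg 2]
  3: b→5  [deg 1]
  5: ∅  [no exit]
  6: a→3  b→6  [deg 2]
Path to 5: b·a·b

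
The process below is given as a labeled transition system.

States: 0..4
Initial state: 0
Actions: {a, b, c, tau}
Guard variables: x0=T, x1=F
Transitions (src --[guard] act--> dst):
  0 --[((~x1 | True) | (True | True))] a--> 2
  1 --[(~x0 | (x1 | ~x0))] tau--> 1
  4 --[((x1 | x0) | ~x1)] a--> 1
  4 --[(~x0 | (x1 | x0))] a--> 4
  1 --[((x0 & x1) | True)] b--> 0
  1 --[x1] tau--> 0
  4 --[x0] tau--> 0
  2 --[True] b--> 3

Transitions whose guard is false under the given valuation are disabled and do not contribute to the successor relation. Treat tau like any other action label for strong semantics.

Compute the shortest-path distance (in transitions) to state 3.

Layered search for 3:
  L0 = {0}
  L1 = {2}
  L2 = {3}
depth(3)=2, e.g. a·b

Answer: 2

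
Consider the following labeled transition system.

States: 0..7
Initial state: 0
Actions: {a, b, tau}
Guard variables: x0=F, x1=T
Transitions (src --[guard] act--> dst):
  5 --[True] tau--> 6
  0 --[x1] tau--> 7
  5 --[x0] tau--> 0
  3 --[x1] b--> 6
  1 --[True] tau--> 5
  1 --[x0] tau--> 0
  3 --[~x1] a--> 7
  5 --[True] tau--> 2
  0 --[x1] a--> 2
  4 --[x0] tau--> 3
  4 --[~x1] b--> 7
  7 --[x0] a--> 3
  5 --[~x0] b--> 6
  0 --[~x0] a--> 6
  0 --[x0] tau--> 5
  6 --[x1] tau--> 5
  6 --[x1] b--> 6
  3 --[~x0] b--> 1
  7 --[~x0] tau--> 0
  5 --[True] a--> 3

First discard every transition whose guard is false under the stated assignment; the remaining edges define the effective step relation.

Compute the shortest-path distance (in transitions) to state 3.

Layered search for 3:
  depth 0: {0}
  depth 1: {2,6,7}
  depth 2: {5}
  depth 3: {3}
first hit 3 at d=3 via a·tau·a

Answer: 3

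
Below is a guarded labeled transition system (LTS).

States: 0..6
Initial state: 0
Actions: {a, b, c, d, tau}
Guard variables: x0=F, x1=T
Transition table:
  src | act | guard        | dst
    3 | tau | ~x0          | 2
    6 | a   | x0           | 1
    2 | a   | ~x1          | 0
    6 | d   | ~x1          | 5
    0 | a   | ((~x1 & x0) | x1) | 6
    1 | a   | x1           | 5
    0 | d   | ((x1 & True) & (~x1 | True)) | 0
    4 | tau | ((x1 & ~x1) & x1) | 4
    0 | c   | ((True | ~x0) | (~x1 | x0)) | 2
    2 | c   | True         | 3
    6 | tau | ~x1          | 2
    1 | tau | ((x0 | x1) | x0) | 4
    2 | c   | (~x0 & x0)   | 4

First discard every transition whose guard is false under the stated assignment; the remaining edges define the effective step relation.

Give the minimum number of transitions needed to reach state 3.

Answer: 2

Working:
Layered search for 3:
  Layer 0: {0}
  Layer 1: {2,6}
  Layer 2: {3}
first hit 3 at d=2 via c·c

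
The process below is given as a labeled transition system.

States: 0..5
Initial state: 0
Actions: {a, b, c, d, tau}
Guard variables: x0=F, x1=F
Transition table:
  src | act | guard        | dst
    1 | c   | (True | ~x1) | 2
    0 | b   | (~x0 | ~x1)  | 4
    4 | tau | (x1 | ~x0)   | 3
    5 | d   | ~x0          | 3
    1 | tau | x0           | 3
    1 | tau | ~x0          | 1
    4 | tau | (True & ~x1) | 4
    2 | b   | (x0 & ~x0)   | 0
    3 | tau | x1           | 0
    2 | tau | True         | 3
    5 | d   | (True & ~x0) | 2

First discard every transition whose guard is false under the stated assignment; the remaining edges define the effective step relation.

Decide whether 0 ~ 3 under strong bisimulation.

Answer: NOT BISIMILAR

Trace:
Refine partition for ~:
  round 0: {{0,1,2,3,4,5}}
  round 1: {{0},{1},{2,4},{3},{5}}
  round 2: {{0},{1},{2},{3},{4},{5}}
stable after 3 split(s): 6 block(s)
0∈{0}, 3∈{3}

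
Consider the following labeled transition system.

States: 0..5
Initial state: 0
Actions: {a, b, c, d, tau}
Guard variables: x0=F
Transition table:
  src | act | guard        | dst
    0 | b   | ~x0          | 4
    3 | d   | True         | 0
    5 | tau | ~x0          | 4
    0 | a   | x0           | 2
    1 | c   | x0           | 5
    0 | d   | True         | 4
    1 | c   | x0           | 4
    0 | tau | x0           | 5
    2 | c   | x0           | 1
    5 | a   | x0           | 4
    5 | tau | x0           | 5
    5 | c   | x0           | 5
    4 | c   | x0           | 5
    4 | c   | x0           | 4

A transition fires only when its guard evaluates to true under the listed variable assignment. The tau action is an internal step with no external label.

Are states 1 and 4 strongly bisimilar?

Bisimulation quotient by refinement:
  π0 = {{0,1,2,3,4,5}}
  π1 = {{0},{1,2,4},{3},{5}}
Fixed point at round 2; 4 class(es).
1∈{1,2,4}, 4∈{1,2,4}

Answer: BISIMILAR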